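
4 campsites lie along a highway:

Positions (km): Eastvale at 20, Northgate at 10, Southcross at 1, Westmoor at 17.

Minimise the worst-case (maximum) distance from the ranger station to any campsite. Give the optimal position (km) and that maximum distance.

The 1-center on a line is the midpoint of the two extreme points: leftmost at 1, rightmost at 20.
Optimal location = (1 + 20)/2 = 10.5; maximum distance = (20 − 1)/2 = 9.5.

location 10.5, max distance 9.5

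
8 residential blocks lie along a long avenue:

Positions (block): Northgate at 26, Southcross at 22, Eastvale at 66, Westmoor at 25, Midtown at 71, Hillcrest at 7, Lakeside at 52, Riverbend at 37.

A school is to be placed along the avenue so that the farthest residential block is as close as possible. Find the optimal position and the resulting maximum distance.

The 1-center on a line is the midpoint of the two extreme points: leftmost at 7, rightmost at 71.
Optimal location = (7 + 71)/2 = 39; maximum distance = (71 − 7)/2 = 32.

location 39, max distance 32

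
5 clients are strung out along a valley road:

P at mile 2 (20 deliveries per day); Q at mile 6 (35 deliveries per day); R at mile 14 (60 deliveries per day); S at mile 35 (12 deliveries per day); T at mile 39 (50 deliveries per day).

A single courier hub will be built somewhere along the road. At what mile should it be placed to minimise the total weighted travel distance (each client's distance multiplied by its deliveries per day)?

For a sum of weighted absolute distances on a line, the optimum is the weighted median (not the mean). Total weight W = 177; half-weight = 88.5.
Sort by position and accumulate weight:
  mile 2 (P, w=20) → cum 20
  mile 6 (Q, w=35) → cum 55
  mile 14 (R, w=60) → cum 115  ≥ 88.5 → median here
  mile 35 (S, w=12) → cum 127
  mile 39 (T, w=50) → cum 177
Optimal location: mile 14.

x = 14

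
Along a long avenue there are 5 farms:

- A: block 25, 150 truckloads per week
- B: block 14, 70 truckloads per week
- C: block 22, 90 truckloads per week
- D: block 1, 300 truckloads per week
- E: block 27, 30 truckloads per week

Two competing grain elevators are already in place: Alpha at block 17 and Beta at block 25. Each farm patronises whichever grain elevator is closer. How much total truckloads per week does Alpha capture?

370

The indifferent point is the midpoint (17+25)/2 = 21; farms left of it (closer to Alpha at 17) go to Alpha, those right go to Beta.
  D at 1 (w=300) → Alpha
  B at 14 (w=70) → Alpha
  C at 22 (w=90) → Beta
  A at 25 (w=150) → Beta
  E at 27 (w=30) → Beta
Alpha captures 370; Beta captures 270.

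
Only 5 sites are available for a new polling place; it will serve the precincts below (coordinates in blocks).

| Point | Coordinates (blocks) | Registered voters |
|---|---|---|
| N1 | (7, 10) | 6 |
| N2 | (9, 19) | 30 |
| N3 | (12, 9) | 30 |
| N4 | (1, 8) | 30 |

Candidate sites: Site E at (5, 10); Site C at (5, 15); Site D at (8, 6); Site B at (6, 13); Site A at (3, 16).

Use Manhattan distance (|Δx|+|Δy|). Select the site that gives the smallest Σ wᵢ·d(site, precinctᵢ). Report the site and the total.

Site E, total 822 blocks

Total weighted distance at each candidate:
  Site E (5, 10): total = 822
  Site C (5, 15): total = 1002
  Site D (8, 6): total = 930
  Site B (6, 13): total = 894
  Site A (3, 16): total = 1110
Minimum is at Site E with total 822 blocks.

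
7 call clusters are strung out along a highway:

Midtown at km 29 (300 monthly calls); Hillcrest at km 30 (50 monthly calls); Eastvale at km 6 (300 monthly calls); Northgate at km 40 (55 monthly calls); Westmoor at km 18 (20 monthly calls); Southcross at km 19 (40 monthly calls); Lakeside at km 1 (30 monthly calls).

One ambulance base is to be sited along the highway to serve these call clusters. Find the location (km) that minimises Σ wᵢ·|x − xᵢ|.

For a sum of weighted absolute distances on a line, the optimum is the weighted median (not the mean). Total weight W = 795; half-weight = 397.5.
Sort by position and accumulate weight:
  km 1 (Lakeside, w=30) → cum 30
  km 6 (Eastvale, w=300) → cum 330
  km 18 (Westmoor, w=20) → cum 350
  km 19 (Southcross, w=40) → cum 390
  km 29 (Midtown, w=300) → cum 690  ≥ 397.5 → median here
  km 30 (Hillcrest, w=50) → cum 740
  km 40 (Northgate, w=55) → cum 795
Optimal location: km 29.

x = 29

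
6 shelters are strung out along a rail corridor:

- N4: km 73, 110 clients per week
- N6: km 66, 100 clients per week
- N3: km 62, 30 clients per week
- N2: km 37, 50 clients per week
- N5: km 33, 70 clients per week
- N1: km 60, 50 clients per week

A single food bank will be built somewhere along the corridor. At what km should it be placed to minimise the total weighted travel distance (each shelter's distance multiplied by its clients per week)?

For a sum of weighted absolute distances on a line, the optimum is the weighted median (not the mean). Total weight W = 410; half-weight = 205.
Sort by position and accumulate weight:
  km 33 (N5, w=70) → cum 70
  km 37 (N2, w=50) → cum 120
  km 60 (N1, w=50) → cum 170
  km 62 (N3, w=30) → cum 200
  km 66 (N6, w=100) → cum 300  ≥ 205 → median here
  km 73 (N4, w=110) → cum 410
Optimal location: km 66.

x = 66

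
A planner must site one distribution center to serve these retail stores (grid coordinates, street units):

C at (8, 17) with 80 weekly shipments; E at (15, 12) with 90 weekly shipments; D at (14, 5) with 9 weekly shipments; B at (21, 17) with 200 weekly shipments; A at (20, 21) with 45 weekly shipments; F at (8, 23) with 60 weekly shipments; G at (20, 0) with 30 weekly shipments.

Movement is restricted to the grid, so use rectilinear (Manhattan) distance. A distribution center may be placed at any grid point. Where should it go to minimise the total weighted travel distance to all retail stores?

(20, 17)

Manhattan distance separates: Σwᵢ(|x−xᵢ|+|y−yᵢ|) = Σwᵢ|x−xᵢ| + Σwᵢ|y−yᵢ|, so x and y are optimised independently as 1-D weighted medians.
Total weight W = 514; half = 257.
x-coordinate, sorted with cumulative weight:
  x=8 (C, w=80) cum 80
  x=8 (F, w=60) cum 140
  x=14 (D, w=9) cum 149
  x=15 (E, w=90) cum 239
  x=20 (A, w=45) cum 284  ← median
  x=20 (G, w=30) cum 314
  x=21 (B, w=200) cum 514
⇒ x* = 20
y-coordinate, sorted with cumulative weight:
  y=0 (G, w=30) cum 30
  y=5 (D, w=9) cum 39
  y=12 (E, w=90) cum 129
  y=17 (C, w=80) cum 209
  y=17 (B, w=200) cum 409  ← median
  y=21 (A, w=45) cum 454
  y=23 (F, w=60) cum 514
⇒ y* = 17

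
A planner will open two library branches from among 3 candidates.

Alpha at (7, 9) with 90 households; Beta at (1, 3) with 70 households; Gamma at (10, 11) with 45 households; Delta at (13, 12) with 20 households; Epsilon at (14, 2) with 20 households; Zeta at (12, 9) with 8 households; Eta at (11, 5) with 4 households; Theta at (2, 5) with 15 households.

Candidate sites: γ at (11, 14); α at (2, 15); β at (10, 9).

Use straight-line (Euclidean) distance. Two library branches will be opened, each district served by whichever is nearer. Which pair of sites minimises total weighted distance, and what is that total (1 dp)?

{γ, β}, total 1501.6

Evaluate every pair (each demand assigned to the nearer of the two):
  {γ, β}: total = 1501.6
  {α, β}: total = 1529.9
  {γ, α}: total = 2092.2
Best pair: {γ, β} with total 1501.6.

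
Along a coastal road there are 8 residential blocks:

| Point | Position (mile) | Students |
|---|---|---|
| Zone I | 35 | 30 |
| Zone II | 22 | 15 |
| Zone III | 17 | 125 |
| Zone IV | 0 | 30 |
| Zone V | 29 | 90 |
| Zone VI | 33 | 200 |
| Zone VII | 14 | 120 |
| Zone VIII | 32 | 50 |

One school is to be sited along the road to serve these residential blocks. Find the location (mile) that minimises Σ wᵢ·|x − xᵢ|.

For a sum of weighted absolute distances on a line, the optimum is the weighted median (not the mean). Total weight W = 660; half-weight = 330.
Sort by position and accumulate weight:
  mile 0 (Zone IV, w=30) → cum 30
  mile 14 (Zone VII, w=120) → cum 150
  mile 17 (Zone III, w=125) → cum 275
  mile 22 (Zone II, w=15) → cum 290
  mile 29 (Zone V, w=90) → cum 380  ≥ 330 → median here
  mile 32 (Zone VIII, w=50) → cum 430
  mile 33 (Zone VI, w=200) → cum 630
  mile 35 (Zone I, w=30) → cum 660
Optimal location: mile 29.

x = 29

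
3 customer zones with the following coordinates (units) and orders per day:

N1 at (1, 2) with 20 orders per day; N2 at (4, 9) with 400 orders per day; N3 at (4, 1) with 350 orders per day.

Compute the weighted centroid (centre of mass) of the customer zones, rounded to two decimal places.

(3.92, 5.18)

The minimiser of Σwᵢ‖p−pᵢ‖² is the weighted centroid p* = (Σwᵢpᵢ)/(Σwᵢ).
Σwᵢ = 770.
Σwᵢxᵢ = 20·1 + 400·4 + 350·4 = 3020.
Σwᵢyᵢ = 20·2 + 400·9 + 350·1 = 3990.
x* = 3020/770 = 3.92, y* = 3990/770 = 5.18.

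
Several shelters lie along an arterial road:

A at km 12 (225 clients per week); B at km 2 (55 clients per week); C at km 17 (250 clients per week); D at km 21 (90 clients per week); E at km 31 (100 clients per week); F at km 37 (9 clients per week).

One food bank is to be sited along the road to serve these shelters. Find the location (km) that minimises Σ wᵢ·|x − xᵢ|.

For a sum of weighted absolute distances on a line, the optimum is the weighted median (not the mean). Total weight W = 729; half-weight = 364.5.
Sort by position and accumulate weight:
  km 2 (B, w=55) → cum 55
  km 12 (A, w=225) → cum 280
  km 17 (C, w=250) → cum 530  ≥ 364.5 → median here
  km 21 (D, w=90) → cum 620
  km 31 (E, w=100) → cum 720
  km 37 (F, w=9) → cum 729
Optimal location: km 17.

x = 17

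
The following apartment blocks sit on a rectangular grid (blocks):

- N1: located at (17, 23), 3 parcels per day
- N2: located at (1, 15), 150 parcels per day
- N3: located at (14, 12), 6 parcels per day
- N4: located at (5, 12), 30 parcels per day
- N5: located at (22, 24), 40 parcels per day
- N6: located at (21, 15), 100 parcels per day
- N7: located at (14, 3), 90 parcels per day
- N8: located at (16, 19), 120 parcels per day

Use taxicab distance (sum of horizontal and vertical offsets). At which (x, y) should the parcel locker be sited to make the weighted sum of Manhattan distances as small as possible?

Manhattan distance separates: Σwᵢ(|x−xᵢ|+|y−yᵢ|) = Σwᵢ|x−xᵢ| + Σwᵢ|y−yᵢ|, so x and y are optimised independently as 1-D weighted medians.
Total weight W = 539; half = 269.5.
x-coordinate, sorted with cumulative weight:
  x=1 (N2, w=150) cum 150
  x=5 (N4, w=30) cum 180
  x=14 (N3, w=6) cum 186
  x=14 (N7, w=90) cum 276  ← median
  x=16 (N8, w=120) cum 396
  x=17 (N1, w=3) cum 399
  x=21 (N6, w=100) cum 499
  x=22 (N5, w=40) cum 539
⇒ x* = 14
y-coordinate, sorted with cumulative weight:
  y=3 (N7, w=90) cum 90
  y=12 (N3, w=6) cum 96
  y=12 (N4, w=30) cum 126
  y=15 (N2, w=150) cum 276  ← median
  y=15 (N6, w=100) cum 376
  y=19 (N8, w=120) cum 496
  y=23 (N1, w=3) cum 499
  y=24 (N5, w=40) cum 539
⇒ y* = 15

(14, 15)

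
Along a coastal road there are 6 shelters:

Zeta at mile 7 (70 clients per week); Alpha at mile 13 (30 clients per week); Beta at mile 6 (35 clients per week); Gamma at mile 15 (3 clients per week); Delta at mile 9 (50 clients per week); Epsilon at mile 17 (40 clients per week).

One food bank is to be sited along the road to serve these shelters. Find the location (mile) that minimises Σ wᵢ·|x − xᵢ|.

x = 9

For a sum of weighted absolute distances on a line, the optimum is the weighted median (not the mean). Total weight W = 228; half-weight = 114.
Sort by position and accumulate weight:
  mile 6 (Beta, w=35) → cum 35
  mile 7 (Zeta, w=70) → cum 105
  mile 9 (Delta, w=50) → cum 155  ≥ 114 → median here
  mile 13 (Alpha, w=30) → cum 185
  mile 15 (Gamma, w=3) → cum 188
  mile 17 (Epsilon, w=40) → cum 228
Optimal location: mile 9.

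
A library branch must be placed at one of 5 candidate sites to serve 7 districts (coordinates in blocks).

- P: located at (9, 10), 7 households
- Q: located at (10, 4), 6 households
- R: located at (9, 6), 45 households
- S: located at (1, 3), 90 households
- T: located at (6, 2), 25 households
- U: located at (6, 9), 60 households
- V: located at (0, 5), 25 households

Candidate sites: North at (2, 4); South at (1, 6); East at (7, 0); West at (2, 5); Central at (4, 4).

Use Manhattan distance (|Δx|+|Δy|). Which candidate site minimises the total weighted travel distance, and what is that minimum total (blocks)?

Total weighted distance at each candidate:
  North (2, 4): total = 1489
  South (1, 6): total = 1535
  East (7, 0): total = 2271
  West (2, 5): total = 1473
  Central (4, 4): total = 1433
Minimum is at Central with total 1433 blocks.

Central, total 1433 blocks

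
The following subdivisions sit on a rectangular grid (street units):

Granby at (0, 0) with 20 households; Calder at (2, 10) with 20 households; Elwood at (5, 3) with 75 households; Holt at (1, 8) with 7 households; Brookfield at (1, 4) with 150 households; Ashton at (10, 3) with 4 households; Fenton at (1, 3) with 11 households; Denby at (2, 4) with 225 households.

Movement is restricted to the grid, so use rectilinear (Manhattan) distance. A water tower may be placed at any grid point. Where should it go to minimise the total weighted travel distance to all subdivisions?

(2, 4)

Manhattan distance separates: Σwᵢ(|x−xᵢ|+|y−yᵢ|) = Σwᵢ|x−xᵢ| + Σwᵢ|y−yᵢ|, so x and y are optimised independently as 1-D weighted medians.
Total weight W = 512; half = 256.
x-coordinate, sorted with cumulative weight:
  x=0 (Granby, w=20) cum 20
  x=1 (Holt, w=7) cum 27
  x=1 (Brookfield, w=150) cum 177
  x=1 (Fenton, w=11) cum 188
  x=2 (Calder, w=20) cum 208
  x=2 (Denby, w=225) cum 433  ← median
  x=5 (Elwood, w=75) cum 508
  x=10 (Ashton, w=4) cum 512
⇒ x* = 2
y-coordinate, sorted with cumulative weight:
  y=0 (Granby, w=20) cum 20
  y=3 (Elwood, w=75) cum 95
  y=3 (Ashton, w=4) cum 99
  y=3 (Fenton, w=11) cum 110
  y=4 (Brookfield, w=150) cum 260  ← median
  y=4 (Denby, w=225) cum 485
  y=8 (Holt, w=7) cum 492
  y=10 (Calder, w=20) cum 512
⇒ y* = 4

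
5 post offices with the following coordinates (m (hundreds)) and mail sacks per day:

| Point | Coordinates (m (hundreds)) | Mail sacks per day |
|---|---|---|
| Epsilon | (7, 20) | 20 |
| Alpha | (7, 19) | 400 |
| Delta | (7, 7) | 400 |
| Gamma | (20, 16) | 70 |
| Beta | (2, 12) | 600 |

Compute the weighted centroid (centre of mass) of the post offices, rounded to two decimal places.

The minimiser of Σwᵢ‖p−pᵢ‖² is the weighted centroid p* = (Σwᵢpᵢ)/(Σwᵢ).
Σwᵢ = 1490.
Σwᵢxᵢ = 20·7 + 400·7 + 400·7 + 70·20 + 600·2 = 8340.
Σwᵢyᵢ = 20·20 + 400·19 + 400·7 + 70·16 + 600·12 = 19120.
x* = 8340/1490 = 5.60, y* = 19120/1490 = 12.83.

(5.60, 12.83)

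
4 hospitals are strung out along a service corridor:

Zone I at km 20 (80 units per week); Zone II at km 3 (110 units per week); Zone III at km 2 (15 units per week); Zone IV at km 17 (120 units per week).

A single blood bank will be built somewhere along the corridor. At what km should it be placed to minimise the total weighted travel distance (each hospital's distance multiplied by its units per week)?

x = 17

For a sum of weighted absolute distances on a line, the optimum is the weighted median (not the mean). Total weight W = 325; half-weight = 162.5.
Sort by position and accumulate weight:
  km 2 (Zone III, w=15) → cum 15
  km 3 (Zone II, w=110) → cum 125
  km 17 (Zone IV, w=120) → cum 245  ≥ 162.5 → median here
  km 20 (Zone I, w=80) → cum 325
Optimal location: km 17.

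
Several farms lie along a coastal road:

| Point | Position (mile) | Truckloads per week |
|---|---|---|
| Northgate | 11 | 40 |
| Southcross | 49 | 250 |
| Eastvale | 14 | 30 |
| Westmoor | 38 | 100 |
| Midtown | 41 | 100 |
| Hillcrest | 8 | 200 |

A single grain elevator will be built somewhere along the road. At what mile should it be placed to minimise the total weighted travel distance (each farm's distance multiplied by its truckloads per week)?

For a sum of weighted absolute distances on a line, the optimum is the weighted median (not the mean). Total weight W = 720; half-weight = 360.
Sort by position and accumulate weight:
  mile 8 (Hillcrest, w=200) → cum 200
  mile 11 (Northgate, w=40) → cum 240
  mile 14 (Eastvale, w=30) → cum 270
  mile 38 (Westmoor, w=100) → cum 370  ≥ 360 → median here
  mile 41 (Midtown, w=100) → cum 470
  mile 49 (Southcross, w=250) → cum 720
Optimal location: mile 38.

x = 38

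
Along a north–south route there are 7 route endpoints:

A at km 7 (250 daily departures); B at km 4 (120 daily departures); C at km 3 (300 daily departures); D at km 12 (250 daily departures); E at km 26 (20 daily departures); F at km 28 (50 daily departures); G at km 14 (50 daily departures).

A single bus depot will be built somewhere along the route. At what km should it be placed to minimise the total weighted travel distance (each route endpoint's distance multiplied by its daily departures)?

x = 7

For a sum of weighted absolute distances on a line, the optimum is the weighted median (not the mean). Total weight W = 1040; half-weight = 520.
Sort by position and accumulate weight:
  km 3 (C, w=300) → cum 300
  km 4 (B, w=120) → cum 420
  km 7 (A, w=250) → cum 670  ≥ 520 → median here
  km 12 (D, w=250) → cum 920
  km 14 (G, w=50) → cum 970
  km 26 (E, w=20) → cum 990
  km 28 (F, w=50) → cum 1040
Optimal location: km 7.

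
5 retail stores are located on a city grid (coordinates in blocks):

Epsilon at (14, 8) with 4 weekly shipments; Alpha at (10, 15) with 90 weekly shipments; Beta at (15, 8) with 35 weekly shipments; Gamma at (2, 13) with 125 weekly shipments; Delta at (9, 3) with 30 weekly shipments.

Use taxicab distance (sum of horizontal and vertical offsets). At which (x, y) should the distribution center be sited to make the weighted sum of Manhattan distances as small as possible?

(9, 13)

Manhattan distance separates: Σwᵢ(|x−xᵢ|+|y−yᵢ|) = Σwᵢ|x−xᵢ| + Σwᵢ|y−yᵢ|, so x and y are optimised independently as 1-D weighted medians.
Total weight W = 284; half = 142.
x-coordinate, sorted with cumulative weight:
  x=2 (Gamma, w=125) cum 125
  x=9 (Delta, w=30) cum 155  ← median
  x=10 (Alpha, w=90) cum 245
  x=14 (Epsilon, w=4) cum 249
  x=15 (Beta, w=35) cum 284
⇒ x* = 9
y-coordinate, sorted with cumulative weight:
  y=3 (Delta, w=30) cum 30
  y=8 (Epsilon, w=4) cum 34
  y=8 (Beta, w=35) cum 69
  y=13 (Gamma, w=125) cum 194  ← median
  y=15 (Alpha, w=90) cum 284
⇒ y* = 13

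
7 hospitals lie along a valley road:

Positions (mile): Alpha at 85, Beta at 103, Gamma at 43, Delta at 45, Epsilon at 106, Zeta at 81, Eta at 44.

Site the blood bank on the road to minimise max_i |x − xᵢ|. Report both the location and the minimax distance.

location 74.5, max distance 31.5

The 1-center on a line is the midpoint of the two extreme points: leftmost at 43, rightmost at 106.
Optimal location = (43 + 106)/2 = 74.5; maximum distance = (106 − 43)/2 = 31.5.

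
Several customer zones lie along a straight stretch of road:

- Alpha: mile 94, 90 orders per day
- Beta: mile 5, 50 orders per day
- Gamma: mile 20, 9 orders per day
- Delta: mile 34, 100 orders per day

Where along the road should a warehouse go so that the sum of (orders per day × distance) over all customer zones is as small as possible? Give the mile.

x = 34

For a sum of weighted absolute distances on a line, the optimum is the weighted median (not the mean). Total weight W = 249; half-weight = 124.5.
Sort by position and accumulate weight:
  mile 5 (Beta, w=50) → cum 50
  mile 20 (Gamma, w=9) → cum 59
  mile 34 (Delta, w=100) → cum 159  ≥ 124.5 → median here
  mile 94 (Alpha, w=90) → cum 249
Optimal location: mile 34.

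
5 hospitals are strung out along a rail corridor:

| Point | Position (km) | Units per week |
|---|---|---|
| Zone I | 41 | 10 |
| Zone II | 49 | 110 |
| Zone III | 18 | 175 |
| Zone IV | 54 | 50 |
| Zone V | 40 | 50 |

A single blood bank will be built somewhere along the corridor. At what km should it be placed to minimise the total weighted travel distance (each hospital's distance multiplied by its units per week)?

x = 40

For a sum of weighted absolute distances on a line, the optimum is the weighted median (not the mean). Total weight W = 395; half-weight = 197.5.
Sort by position and accumulate weight:
  km 18 (Zone III, w=175) → cum 175
  km 40 (Zone V, w=50) → cum 225  ≥ 197.5 → median here
  km 41 (Zone I, w=10) → cum 235
  km 49 (Zone II, w=110) → cum 345
  km 54 (Zone IV, w=50) → cum 395
Optimal location: km 40.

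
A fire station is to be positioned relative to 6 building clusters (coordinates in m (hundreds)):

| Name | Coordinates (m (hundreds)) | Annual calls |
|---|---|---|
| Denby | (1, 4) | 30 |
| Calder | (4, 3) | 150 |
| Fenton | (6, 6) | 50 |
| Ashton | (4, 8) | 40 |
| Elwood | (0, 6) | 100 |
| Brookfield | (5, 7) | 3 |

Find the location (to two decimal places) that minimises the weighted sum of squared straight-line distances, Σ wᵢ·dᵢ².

The minimiser of Σwᵢ‖p−pᵢ‖² is the weighted centroid p* = (Σwᵢpᵢ)/(Σwᵢ).
Σwᵢ = 373.
Σwᵢxᵢ = 30·1 + 150·4 + 50·6 + 40·4 + 100·0 + 3·5 = 1105.
Σwᵢyᵢ = 30·4 + 150·3 + 50·6 + 40·8 + 100·6 + 3·7 = 1811.
x* = 1105/373 = 2.96, y* = 1811/373 = 4.86.

(2.96, 4.86)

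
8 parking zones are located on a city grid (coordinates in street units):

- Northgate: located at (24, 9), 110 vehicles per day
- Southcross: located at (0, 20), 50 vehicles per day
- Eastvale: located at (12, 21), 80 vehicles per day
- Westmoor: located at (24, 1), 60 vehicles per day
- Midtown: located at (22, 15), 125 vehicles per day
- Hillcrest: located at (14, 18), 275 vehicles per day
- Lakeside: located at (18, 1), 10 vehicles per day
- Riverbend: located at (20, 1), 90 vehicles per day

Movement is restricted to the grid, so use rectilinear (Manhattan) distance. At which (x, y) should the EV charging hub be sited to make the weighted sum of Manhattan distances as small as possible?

Manhattan distance separates: Σwᵢ(|x−xᵢ|+|y−yᵢ|) = Σwᵢ|x−xᵢ| + Σwᵢ|y−yᵢ|, so x and y are optimised independently as 1-D weighted medians.
Total weight W = 800; half = 400.
x-coordinate, sorted with cumulative weight:
  x=0 (Southcross, w=50) cum 50
  x=12 (Eastvale, w=80) cum 130
  x=14 (Hillcrest, w=275) cum 405  ← median
  x=18 (Lakeside, w=10) cum 415
  x=20 (Riverbend, w=90) cum 505
  x=22 (Midtown, w=125) cum 630
  x=24 (Northgate, w=110) cum 740
  x=24 (Westmoor, w=60) cum 800
⇒ x* = 14
y-coordinate, sorted with cumulative weight:
  y=1 (Westmoor, w=60) cum 60
  y=1 (Lakeside, w=10) cum 70
  y=1 (Riverbend, w=90) cum 160
  y=9 (Northgate, w=110) cum 270
  y=15 (Midtown, w=125) cum 395
  y=18 (Hillcrest, w=275) cum 670  ← median
  y=20 (Southcross, w=50) cum 720
  y=21 (Eastvale, w=80) cum 800
⇒ y* = 18

(14, 18)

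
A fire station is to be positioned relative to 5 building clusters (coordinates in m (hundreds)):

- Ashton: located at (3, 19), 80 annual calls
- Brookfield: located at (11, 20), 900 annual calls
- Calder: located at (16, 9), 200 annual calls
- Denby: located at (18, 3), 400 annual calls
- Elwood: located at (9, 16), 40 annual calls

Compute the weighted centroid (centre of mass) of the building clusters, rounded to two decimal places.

The minimiser of Σwᵢ‖p−pᵢ‖² is the weighted centroid p* = (Σwᵢpᵢ)/(Σwᵢ).
Σwᵢ = 1620.
Σwᵢxᵢ = 80·3 + 900·11 + 200·16 + 400·18 + 40·9 = 20900.
Σwᵢyᵢ = 80·19 + 900·20 + 200·9 + 400·3 + 40·16 = 23160.
x* = 20900/1620 = 12.90, y* = 23160/1620 = 14.30.

(12.90, 14.30)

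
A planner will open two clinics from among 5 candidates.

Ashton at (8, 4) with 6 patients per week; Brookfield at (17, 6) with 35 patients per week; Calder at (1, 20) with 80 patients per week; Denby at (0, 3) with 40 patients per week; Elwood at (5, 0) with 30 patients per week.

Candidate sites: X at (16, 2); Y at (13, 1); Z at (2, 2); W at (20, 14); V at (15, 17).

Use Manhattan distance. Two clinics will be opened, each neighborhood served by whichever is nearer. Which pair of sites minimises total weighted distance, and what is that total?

Evaluate every pair (each demand assigned to the nearer of the two):
  {X, Z}: total = 2013
  {Z, V}: total = 2133
  {Y, Z}: total = 2153
  {Z, W}: total = 2223
  {Y, V}: total = 2593
  {X, V}: total = 2665
  {Y, W}: total = 3233
  {X, W}: total = 3305
  {X, Y}: total = 3573
  {W, V}: total = 3835
Best pair: {X, Z} with total 2013.

{X, Z}, total 2013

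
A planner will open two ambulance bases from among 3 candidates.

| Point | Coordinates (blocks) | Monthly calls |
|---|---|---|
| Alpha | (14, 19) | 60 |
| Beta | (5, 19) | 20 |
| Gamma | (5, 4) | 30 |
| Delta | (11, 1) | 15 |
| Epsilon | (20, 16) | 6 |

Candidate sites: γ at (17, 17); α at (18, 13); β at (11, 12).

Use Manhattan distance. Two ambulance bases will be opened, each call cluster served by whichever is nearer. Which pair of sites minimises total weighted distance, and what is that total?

Evaluate every pair (each demand assigned to the nearer of the two):
  {γ, β}: total = 1169
  {α, β}: total = 1475
  {γ, α}: total = 1549
Best pair: {γ, β} with total 1169.

{γ, β}, total 1169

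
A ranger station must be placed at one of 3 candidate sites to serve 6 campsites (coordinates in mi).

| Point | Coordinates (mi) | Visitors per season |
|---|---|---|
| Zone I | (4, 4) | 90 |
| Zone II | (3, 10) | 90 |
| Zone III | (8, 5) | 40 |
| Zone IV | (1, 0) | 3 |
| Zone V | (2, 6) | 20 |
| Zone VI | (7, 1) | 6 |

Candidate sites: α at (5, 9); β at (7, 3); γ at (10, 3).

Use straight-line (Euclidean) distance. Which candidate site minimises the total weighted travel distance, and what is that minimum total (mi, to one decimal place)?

α, total 1024.0 mi

Total weighted distance at each candidate:
  α (5, 9): total = 1024.0
  β (7, 3): total = 1248.4
  γ (10, 3): total = 1772.5
Minimum is at α with total 1024.0 mi.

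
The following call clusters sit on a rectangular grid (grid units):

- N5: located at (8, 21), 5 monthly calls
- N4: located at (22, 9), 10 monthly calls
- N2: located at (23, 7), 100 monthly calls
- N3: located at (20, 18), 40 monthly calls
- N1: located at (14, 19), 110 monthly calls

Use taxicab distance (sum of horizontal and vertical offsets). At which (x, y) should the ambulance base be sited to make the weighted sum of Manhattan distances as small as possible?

Manhattan distance separates: Σwᵢ(|x−xᵢ|+|y−yᵢ|) = Σwᵢ|x−xᵢ| + Σwᵢ|y−yᵢ|, so x and y are optimised independently as 1-D weighted medians.
Total weight W = 265; half = 132.5.
x-coordinate, sorted with cumulative weight:
  x=8 (N5, w=5) cum 5
  x=14 (N1, w=110) cum 115
  x=20 (N3, w=40) cum 155  ← median
  x=22 (N4, w=10) cum 165
  x=23 (N2, w=100) cum 265
⇒ x* = 20
y-coordinate, sorted with cumulative weight:
  y=7 (N2, w=100) cum 100
  y=9 (N4, w=10) cum 110
  y=18 (N3, w=40) cum 150  ← median
  y=19 (N1, w=110) cum 260
  y=21 (N5, w=5) cum 265
⇒ y* = 18

(20, 18)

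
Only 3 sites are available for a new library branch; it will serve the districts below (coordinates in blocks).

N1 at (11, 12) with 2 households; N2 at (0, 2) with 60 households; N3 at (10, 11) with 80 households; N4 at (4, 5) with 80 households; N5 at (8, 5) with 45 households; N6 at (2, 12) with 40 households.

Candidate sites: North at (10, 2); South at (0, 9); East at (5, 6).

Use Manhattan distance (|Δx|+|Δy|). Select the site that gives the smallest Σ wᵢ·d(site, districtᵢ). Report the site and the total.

Total weighted distance at each candidate:
  North (10, 2): total = 3007
  South (0, 9): total = 2788
  East (5, 6): total = 2064
Minimum is at East with total 2064 blocks.

East, total 2064 blocks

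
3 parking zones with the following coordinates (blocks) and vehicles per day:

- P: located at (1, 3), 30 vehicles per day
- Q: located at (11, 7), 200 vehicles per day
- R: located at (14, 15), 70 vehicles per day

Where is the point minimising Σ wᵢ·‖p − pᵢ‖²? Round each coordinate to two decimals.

(10.70, 8.47)

The minimiser of Σwᵢ‖p−pᵢ‖² is the weighted centroid p* = (Σwᵢpᵢ)/(Σwᵢ).
Σwᵢ = 300.
Σwᵢxᵢ = 30·1 + 200·11 + 70·14 = 3210.
Σwᵢyᵢ = 30·3 + 200·7 + 70·15 = 2540.
x* = 3210/300 = 10.70, y* = 2540/300 = 8.47.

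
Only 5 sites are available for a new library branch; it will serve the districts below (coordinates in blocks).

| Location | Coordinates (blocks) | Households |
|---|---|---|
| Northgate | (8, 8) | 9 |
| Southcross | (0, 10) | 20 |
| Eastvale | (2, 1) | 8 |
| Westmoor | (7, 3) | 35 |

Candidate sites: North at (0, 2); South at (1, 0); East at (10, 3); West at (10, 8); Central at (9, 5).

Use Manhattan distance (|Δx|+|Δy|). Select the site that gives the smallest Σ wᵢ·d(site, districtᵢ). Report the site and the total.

Central, total 544 blocks

Total weighted distance at each candidate:
  North (0, 2): total = 590
  South (1, 0): total = 686
  East (10, 3): total = 588
  West (10, 8): total = 658
  Central (9, 5): total = 544
Minimum is at Central with total 544 blocks.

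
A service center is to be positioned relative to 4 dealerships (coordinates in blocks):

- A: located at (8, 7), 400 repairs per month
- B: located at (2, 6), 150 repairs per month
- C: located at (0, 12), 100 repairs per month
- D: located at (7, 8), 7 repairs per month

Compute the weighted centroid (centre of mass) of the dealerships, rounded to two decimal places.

(5.40, 7.54)

The minimiser of Σwᵢ‖p−pᵢ‖² is the weighted centroid p* = (Σwᵢpᵢ)/(Σwᵢ).
Σwᵢ = 657.
Σwᵢxᵢ = 400·8 + 150·2 + 100·0 + 7·7 = 3549.
Σwᵢyᵢ = 400·7 + 150·6 + 100·12 + 7·8 = 4956.
x* = 3549/657 = 5.40, y* = 4956/657 = 7.54.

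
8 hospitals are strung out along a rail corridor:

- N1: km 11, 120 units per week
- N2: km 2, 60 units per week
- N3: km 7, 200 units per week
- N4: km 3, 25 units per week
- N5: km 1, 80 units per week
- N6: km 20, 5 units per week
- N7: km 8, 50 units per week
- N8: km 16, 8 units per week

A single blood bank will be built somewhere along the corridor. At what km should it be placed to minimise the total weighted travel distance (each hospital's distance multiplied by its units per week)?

x = 7

For a sum of weighted absolute distances on a line, the optimum is the weighted median (not the mean). Total weight W = 548; half-weight = 274.
Sort by position and accumulate weight:
  km 1 (N5, w=80) → cum 80
  km 2 (N2, w=60) → cum 140
  km 3 (N4, w=25) → cum 165
  km 7 (N3, w=200) → cum 365  ≥ 274 → median here
  km 8 (N7, w=50) → cum 415
  km 11 (N1, w=120) → cum 535
  km 16 (N8, w=8) → cum 543
  km 20 (N6, w=5) → cum 548
Optimal location: km 7.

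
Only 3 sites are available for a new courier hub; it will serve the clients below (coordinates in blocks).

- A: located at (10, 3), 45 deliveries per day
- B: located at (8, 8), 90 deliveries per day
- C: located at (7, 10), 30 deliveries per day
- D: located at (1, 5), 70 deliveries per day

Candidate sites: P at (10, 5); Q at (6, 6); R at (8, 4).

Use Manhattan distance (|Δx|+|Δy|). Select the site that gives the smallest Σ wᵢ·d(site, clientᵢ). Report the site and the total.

Total weighted distance at each candidate:
  P (10, 5): total = 1410
  Q (6, 6): total = 1245
  R (8, 4): total = 1265
Minimum is at Q with total 1245 blocks.

Q, total 1245 blocks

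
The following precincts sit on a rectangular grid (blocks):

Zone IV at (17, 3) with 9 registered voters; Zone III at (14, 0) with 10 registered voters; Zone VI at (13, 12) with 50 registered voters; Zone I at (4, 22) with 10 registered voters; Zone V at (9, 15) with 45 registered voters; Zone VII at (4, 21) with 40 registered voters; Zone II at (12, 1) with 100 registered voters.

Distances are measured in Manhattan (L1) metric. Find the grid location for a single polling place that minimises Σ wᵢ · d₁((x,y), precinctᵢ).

Manhattan distance separates: Σwᵢ(|x−xᵢ|+|y−yᵢ|) = Σwᵢ|x−xᵢ| + Σwᵢ|y−yᵢ|, so x and y are optimised independently as 1-D weighted medians.
Total weight W = 264; half = 132.
x-coordinate, sorted with cumulative weight:
  x=4 (Zone I, w=10) cum 10
  x=4 (Zone VII, w=40) cum 50
  x=9 (Zone V, w=45) cum 95
  x=12 (Zone II, w=100) cum 195  ← median
  x=13 (Zone VI, w=50) cum 245
  x=14 (Zone III, w=10) cum 255
  x=17 (Zone IV, w=9) cum 264
⇒ x* = 12
y-coordinate, sorted with cumulative weight:
  y=0 (Zone III, w=10) cum 10
  y=1 (Zone II, w=100) cum 110
  y=3 (Zone IV, w=9) cum 119
  y=12 (Zone VI, w=50) cum 169  ← median
  y=15 (Zone V, w=45) cum 214
  y=21 (Zone VII, w=40) cum 254
  y=22 (Zone I, w=10) cum 264
⇒ y* = 12

(12, 12)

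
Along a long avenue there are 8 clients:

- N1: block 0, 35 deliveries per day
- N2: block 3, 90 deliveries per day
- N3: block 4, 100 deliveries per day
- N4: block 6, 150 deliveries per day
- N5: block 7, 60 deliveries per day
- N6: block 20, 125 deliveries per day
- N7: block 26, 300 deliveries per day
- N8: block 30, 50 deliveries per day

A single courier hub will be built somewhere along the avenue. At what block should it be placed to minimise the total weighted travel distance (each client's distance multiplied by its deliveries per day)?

x = 20

For a sum of weighted absolute distances on a line, the optimum is the weighted median (not the mean). Total weight W = 910; half-weight = 455.
Sort by position and accumulate weight:
  block 0 (N1, w=35) → cum 35
  block 3 (N2, w=90) → cum 125
  block 4 (N3, w=100) → cum 225
  block 6 (N4, w=150) → cum 375
  block 7 (N5, w=60) → cum 435
  block 20 (N6, w=125) → cum 560  ≥ 455 → median here
  block 26 (N7, w=300) → cum 860
  block 30 (N8, w=50) → cum 910
Optimal location: block 20.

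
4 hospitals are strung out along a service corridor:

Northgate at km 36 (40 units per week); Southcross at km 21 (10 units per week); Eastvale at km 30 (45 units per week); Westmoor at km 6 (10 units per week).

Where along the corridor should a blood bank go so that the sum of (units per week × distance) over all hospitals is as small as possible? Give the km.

x = 30

For a sum of weighted absolute distances on a line, the optimum is the weighted median (not the mean). Total weight W = 105; half-weight = 52.5.
Sort by position and accumulate weight:
  km 6 (Westmoor, w=10) → cum 10
  km 21 (Southcross, w=10) → cum 20
  km 30 (Eastvale, w=45) → cum 65  ≥ 52.5 → median here
  km 36 (Northgate, w=40) → cum 105
Optimal location: km 30.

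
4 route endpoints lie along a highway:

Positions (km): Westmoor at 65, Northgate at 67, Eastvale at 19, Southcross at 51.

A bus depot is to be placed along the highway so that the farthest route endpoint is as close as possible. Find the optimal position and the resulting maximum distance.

location 43, max distance 24

The 1-center on a line is the midpoint of the two extreme points: leftmost at 19, rightmost at 67.
Optimal location = (19 + 67)/2 = 43; maximum distance = (67 − 19)/2 = 24.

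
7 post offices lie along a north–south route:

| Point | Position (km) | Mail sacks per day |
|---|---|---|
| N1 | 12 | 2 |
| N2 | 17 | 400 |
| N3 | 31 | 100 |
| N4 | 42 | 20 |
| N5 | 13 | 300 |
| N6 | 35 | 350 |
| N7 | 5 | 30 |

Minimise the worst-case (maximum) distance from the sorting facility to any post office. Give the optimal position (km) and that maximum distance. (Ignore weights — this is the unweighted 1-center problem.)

location 23.5, max distance 18.5

The 1-center on a line is the midpoint of the two extreme points: leftmost at 5, rightmost at 42.
Optimal location = (5 + 42)/2 = 23.5; maximum distance = (42 − 5)/2 = 18.5.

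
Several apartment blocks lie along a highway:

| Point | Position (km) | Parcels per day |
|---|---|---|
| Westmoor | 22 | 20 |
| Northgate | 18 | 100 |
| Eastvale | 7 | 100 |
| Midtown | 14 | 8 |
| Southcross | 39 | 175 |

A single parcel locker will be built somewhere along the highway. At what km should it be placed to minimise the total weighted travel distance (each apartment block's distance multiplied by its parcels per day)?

x = 18

For a sum of weighted absolute distances on a line, the optimum is the weighted median (not the mean). Total weight W = 403; half-weight = 201.5.
Sort by position and accumulate weight:
  km 7 (Eastvale, w=100) → cum 100
  km 14 (Midtown, w=8) → cum 108
  km 18 (Northgate, w=100) → cum 208  ≥ 201.5 → median here
  km 22 (Westmoor, w=20) → cum 228
  km 39 (Southcross, w=175) → cum 403
Optimal location: km 18.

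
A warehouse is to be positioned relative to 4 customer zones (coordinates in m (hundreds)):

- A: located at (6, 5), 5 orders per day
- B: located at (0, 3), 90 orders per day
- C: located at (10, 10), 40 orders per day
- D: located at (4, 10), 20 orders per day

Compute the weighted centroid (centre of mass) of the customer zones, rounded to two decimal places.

The minimiser of Σwᵢ‖p−pᵢ‖² is the weighted centroid p* = (Σwᵢpᵢ)/(Σwᵢ).
Σwᵢ = 155.
Σwᵢxᵢ = 5·6 + 90·0 + 40·10 + 20·4 = 510.
Σwᵢyᵢ = 5·5 + 90·3 + 40·10 + 20·10 = 895.
x* = 510/155 = 3.29, y* = 895/155 = 5.77.

(3.29, 5.77)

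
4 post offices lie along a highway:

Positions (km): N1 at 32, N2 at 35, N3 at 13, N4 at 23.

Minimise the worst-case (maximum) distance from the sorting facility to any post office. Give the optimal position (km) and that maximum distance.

location 24, max distance 11

The 1-center on a line is the midpoint of the two extreme points: leftmost at 13, rightmost at 35.
Optimal location = (13 + 35)/2 = 24; maximum distance = (35 − 13)/2 = 11.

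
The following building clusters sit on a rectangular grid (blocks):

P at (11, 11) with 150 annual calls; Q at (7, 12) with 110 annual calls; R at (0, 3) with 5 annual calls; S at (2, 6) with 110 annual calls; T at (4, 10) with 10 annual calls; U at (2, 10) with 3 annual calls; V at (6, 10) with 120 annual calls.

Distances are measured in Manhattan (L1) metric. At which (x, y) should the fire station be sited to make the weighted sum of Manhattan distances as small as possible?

(7, 11)

Manhattan distance separates: Σwᵢ(|x−xᵢ|+|y−yᵢ|) = Σwᵢ|x−xᵢ| + Σwᵢ|y−yᵢ|, so x and y are optimised independently as 1-D weighted medians.
Total weight W = 508; half = 254.
x-coordinate, sorted with cumulative weight:
  x=0 (R, w=5) cum 5
  x=2 (S, w=110) cum 115
  x=2 (U, w=3) cum 118
  x=4 (T, w=10) cum 128
  x=6 (V, w=120) cum 248
  x=7 (Q, w=110) cum 358  ← median
  x=11 (P, w=150) cum 508
⇒ x* = 7
y-coordinate, sorted with cumulative weight:
  y=3 (R, w=5) cum 5
  y=6 (S, w=110) cum 115
  y=10 (T, w=10) cum 125
  y=10 (U, w=3) cum 128
  y=10 (V, w=120) cum 248
  y=11 (P, w=150) cum 398  ← median
  y=12 (Q, w=110) cum 508
⇒ y* = 11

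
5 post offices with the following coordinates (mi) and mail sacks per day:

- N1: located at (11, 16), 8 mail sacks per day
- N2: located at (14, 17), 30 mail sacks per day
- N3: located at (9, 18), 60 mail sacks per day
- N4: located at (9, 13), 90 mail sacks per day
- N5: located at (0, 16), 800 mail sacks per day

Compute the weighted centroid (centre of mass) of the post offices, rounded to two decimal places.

(1.88, 15.88)

The minimiser of Σwᵢ‖p−pᵢ‖² is the weighted centroid p* = (Σwᵢpᵢ)/(Σwᵢ).
Σwᵢ = 988.
Σwᵢxᵢ = 8·11 + 30·14 + 60·9 + 90·9 + 800·0 = 1858.
Σwᵢyᵢ = 8·16 + 30·17 + 60·18 + 90·13 + 800·16 = 15688.
x* = 1858/988 = 1.88, y* = 15688/988 = 15.88.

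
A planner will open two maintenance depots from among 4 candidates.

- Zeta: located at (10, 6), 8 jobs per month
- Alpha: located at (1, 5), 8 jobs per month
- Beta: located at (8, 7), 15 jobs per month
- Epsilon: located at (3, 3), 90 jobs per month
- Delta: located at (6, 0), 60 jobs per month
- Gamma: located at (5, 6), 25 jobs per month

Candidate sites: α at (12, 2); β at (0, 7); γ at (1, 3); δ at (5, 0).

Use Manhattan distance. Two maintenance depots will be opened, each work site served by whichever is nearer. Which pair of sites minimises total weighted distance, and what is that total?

{γ, δ}, total 644

Evaluate every pair (each demand assigned to the nearer of the two):
  {γ, δ}: total = 644
  {β, δ}: total = 892
  {α, δ}: total = 915
  {α, γ}: total = 1034
  {β, γ}: total = 1034
  {α, β}: total = 1452
Best pair: {γ, δ} with total 644.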